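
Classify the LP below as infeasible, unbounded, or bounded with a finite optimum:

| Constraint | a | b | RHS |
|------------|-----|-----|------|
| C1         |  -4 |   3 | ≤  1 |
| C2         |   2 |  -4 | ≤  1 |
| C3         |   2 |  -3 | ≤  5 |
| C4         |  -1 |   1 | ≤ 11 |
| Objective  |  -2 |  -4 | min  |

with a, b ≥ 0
Feasible point: (0, 0) satisfies every constraint, so the LP is feasible.
Direction d = (1, 1): for each constraint row a, a·d ≤ 0 —
  (-4)(1) + (3)(1) = -1 ≤ 0
  (2)(1) + (-4)(1) = -2 ≤ 0
  (2)(1) + (-3)(1) = -1 ≤ 0
  (-1)(1) + (1)(1) = 0 ≤ 0
and d ≥ 0, so (0, 0) + t·d stays feasible for every t ≥ 0. Along this ray z = -2a - 4b changes by -6 per unit t, so z → −∞.

The LP is unbounded; z can be made arbitrarily small.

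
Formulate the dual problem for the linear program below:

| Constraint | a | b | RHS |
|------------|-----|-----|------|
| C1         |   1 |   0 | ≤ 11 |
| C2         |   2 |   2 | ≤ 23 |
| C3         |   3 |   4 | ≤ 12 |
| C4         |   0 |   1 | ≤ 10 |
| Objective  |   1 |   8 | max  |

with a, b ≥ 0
Minimize: z = 11y1 + 23y2 + 12y3 + 10y4

Subject to:
  C1: -y1 - 2y2 - 3y3 ≤ -1
  C2: -2y2 - 4y3 - y4 ≤ -8
  y1, y2, y3, y4 ≥ 0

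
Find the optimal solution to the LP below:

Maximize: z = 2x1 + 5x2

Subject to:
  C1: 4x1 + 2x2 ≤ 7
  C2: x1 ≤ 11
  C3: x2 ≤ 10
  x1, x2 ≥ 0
Each vertex is the intersection of two constraint boundaries that also satisfies all remaining constraints:
  x1 = 0 and x2 = 0 → (0, 0)
  4x1 + 2x2 = 7 and x2 = 0 → (1.75, 0)
  4x1 + 2x2 = 7 and x1 = 0 → (0, 3.5)

Evaluating z = 2x1 + 5x2 at each vertex:
  (0, 0): z = 0
  (1.75, 0): z = 3.5
  (0, 3.5): z = 17.5

The maximum is at (0, 3.5) with z = 17.5.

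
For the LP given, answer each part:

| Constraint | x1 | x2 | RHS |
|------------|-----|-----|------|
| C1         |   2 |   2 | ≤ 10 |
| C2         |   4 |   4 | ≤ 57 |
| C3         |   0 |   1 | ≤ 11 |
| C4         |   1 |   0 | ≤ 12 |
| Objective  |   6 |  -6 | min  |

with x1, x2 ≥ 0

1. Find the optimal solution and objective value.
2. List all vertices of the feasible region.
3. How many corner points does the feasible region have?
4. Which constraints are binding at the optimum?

1. x1 = 0, x2 = 5, z = -30
2. (0, 0), (5, 0), (0, 5)
3. 3
4. C1, x1 ≥ 0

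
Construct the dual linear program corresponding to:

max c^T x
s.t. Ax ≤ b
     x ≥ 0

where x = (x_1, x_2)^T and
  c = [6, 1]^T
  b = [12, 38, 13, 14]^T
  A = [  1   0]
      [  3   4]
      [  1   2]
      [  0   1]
Minimize: z = 12y1 + 38y2 + 13y3 + 14y4

Subject to:
  C1: -y1 - 3y2 - y3 ≤ -6
  C2: -4y2 - 2y3 - y4 ≤ -1
  y1, y2, y3, y4 ≥ 0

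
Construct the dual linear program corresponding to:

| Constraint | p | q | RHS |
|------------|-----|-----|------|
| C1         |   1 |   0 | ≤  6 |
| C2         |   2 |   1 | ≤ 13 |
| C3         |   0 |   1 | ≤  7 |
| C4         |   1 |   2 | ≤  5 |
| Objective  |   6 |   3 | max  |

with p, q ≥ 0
Minimize: z = 6y1 + 13y2 + 7y3 + 5y4

Subject to:
  C1: -y1 - 2y2 - y4 ≤ -6
  C2: -y2 - y3 - 2y4 ≤ -3
  y1, y2, y3, y4 ≥ 0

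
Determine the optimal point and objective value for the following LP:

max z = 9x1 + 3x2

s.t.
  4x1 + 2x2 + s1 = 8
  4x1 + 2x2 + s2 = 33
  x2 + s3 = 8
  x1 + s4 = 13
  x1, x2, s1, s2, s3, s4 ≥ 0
Each vertex is the intersection of two constraint boundaries that also satisfies all remaining constraints:
  x1 = 0 and x2 = 0 → (0, 0)
  4x1 + 2x2 = 8 and x2 = 0 → (2, 0)
  4x1 + 2x2 = 8 and x1 = 0 → (0, 4)

Evaluating z = 9x1 + 3x2 at each vertex:
  (0, 0): z = 0
  (2, 0): z = 18
  (0, 4): z = 12

The maximum is at (2, 0) with z = 18.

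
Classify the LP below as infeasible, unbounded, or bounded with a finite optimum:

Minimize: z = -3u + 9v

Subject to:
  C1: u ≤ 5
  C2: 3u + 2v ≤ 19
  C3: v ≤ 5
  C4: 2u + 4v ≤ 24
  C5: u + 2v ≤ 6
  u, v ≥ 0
The point (5, 0) satisfies every constraint, so the LP is feasible; the constraints give u ≤ 5 and v ≤ 5, which with u, v ≥ 0 keep the feasible region inside a bounded box. A feasible, bounded LP attains a finite optimum at a vertex.

Evaluating z = -3u + 9v at each vertex:
  (0, 0): z = 0
  (5, 0): z = -15
  (5, 0.5): z = -10.5
  (0, 3): z = 27

Bounded optimum: z* = -15 at (5, 0).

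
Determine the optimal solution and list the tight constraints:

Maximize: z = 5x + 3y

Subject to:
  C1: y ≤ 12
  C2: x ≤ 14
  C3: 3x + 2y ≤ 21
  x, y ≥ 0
Optimal: x = 7, y = 0
Slack at optimum:
  C1: slack = 12
  C2: slack = 7
  C3: slack = 0 (binding)
  x ≥ 0: x = 7
  y ≥ 0: y = 0 (binding)
Binding constraints: C3, y ≥ 0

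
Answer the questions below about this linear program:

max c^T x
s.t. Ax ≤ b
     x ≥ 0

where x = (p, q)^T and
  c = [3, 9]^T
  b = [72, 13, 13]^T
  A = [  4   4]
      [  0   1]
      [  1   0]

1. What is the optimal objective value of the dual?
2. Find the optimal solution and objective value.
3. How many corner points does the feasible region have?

1. 132 (by strong duality, equal to the primal optimum)
2. p = 5, q = 13, z = 132
3. 5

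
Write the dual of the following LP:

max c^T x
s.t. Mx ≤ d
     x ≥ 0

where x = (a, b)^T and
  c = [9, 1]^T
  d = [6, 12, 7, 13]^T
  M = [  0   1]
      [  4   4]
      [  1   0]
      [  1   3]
Minimize: z = 6y1 + 12y2 + 7y3 + 13y4

Subject to:
  C1: -4y2 - y3 - y4 ≤ -9
  C2: -y1 - 4y2 - 3y4 ≤ -1
  y1, y2, y3, y4 ≥ 0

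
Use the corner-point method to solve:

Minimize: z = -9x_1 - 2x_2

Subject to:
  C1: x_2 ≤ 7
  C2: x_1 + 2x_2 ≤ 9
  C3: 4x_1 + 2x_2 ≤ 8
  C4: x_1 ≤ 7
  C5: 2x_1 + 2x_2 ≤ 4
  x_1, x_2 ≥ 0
x_1 = 2, x_2 = 0, z = -18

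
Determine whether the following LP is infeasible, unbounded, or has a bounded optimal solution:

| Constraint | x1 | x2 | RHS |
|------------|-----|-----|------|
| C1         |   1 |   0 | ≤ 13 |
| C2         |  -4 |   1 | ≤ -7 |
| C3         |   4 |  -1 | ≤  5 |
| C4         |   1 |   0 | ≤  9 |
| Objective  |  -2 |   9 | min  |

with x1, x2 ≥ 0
C3 requires 4x1 - x2 ≤ 5, while C2 (-4x1 + x2 ≤ -7) is equivalent to 4x1 - x2 ≥ 7. Together they would need 7 ≤ 4x1 - x2 ≤ 5, which is impossible since 7 > 5. No point satisfies all constraints.

Infeasible: no point satisfies all constraints simultaneously.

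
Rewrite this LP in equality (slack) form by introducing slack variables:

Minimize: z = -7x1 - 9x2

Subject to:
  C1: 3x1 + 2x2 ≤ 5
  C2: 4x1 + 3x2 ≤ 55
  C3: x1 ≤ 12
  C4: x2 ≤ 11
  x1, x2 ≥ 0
min z = -7x1 - 9x2

s.t.
  3x1 + 2x2 + s1 = 5
  4x1 + 3x2 + s2 = 55
  x1 + s3 = 12
  x2 + s4 = 11
  x1, x2, s1, s2, s3, s4 ≥ 0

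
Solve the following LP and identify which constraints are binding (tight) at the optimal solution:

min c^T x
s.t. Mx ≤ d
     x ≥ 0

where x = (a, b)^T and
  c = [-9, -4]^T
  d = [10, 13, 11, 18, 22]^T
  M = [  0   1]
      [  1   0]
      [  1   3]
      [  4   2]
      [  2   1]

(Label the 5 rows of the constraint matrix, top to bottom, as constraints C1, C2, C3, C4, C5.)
Optimal: a = 4.5, b = 0
Slack at optimum:
  C1: slack = 10
  C2: slack = 8.5
  C3: slack = 6.5
  C4: slack = 0 (binding)
  C5: slack = 13
  a ≥ 0: a = 4.5
  b ≥ 0: b = 0 (binding)
Binding constraints: C4, b ≥ 0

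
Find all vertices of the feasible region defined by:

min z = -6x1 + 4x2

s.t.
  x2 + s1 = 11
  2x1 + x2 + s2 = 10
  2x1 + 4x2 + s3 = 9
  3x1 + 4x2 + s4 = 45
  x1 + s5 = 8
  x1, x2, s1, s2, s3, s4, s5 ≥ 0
Each vertex is the intersection of two constraint boundaries that also satisfies all remaining constraints:
  x1 = 0 and x2 = 0 → (0, 0)
  2x1 + 4x2 = 9 and x2 = 0 → (4.5, 0)
  2x1 + 4x2 = 9 and x1 = 0 → (0, 2.25)

Vertices: (0, 0), (4.5, 0), (0, 2.25)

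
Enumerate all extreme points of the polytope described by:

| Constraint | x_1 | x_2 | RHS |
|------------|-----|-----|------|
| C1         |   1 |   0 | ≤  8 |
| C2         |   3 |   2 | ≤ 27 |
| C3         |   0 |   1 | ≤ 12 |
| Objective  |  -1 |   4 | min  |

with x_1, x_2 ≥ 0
Each vertex is the intersection of two constraint boundaries that also satisfies all remaining constraints:
  x_1 = 0 and x_2 = 0 → (0, 0)
  x_1 = 8 and x_2 = 0 → (8, 0)
  x_1 = 8 and 3x_1 + 2x_2 = 27 → (8, 1.5)
  3x_1 + 2x_2 = 27 and x_2 = 12 → (1, 12)
  x_2 = 12 and x_1 = 0 → (0, 12)

Vertices: (0, 0), (8, 0), (8, 1.5), (1, 12), (0, 12)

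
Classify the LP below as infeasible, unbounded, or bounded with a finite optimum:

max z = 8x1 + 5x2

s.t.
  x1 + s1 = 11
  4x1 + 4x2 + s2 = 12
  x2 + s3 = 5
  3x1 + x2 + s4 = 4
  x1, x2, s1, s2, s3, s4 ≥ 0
The point (0.5, 2.5) satisfies every constraint, so the LP is feasible; the constraints give x1 ≤ 11 and x2 ≤ 5, which with x1, x2 ≥ 0 keep the feasible region inside a bounded box. A feasible, bounded LP attains a finite optimum at a vertex.

Evaluating z = 8x1 + 5x2 at each vertex:
  (0, 0): z = 0
  (1.333, 0): z = 10.67
  (0.5, 2.5): z = 16.5
  (0, 3): z = 15

Bounded optimum: z* = 16.5 at (0.5, 2.5).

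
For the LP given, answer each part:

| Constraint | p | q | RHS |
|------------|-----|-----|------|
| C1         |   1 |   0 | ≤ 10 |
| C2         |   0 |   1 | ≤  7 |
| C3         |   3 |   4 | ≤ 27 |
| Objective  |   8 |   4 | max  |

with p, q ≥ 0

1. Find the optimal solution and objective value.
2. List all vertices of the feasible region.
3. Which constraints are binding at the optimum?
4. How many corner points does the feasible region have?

1. p = 9, q = 0, z = 72
2. (0, 0), (9, 0), (0, 6.75)
3. C3, q ≥ 0
4. 3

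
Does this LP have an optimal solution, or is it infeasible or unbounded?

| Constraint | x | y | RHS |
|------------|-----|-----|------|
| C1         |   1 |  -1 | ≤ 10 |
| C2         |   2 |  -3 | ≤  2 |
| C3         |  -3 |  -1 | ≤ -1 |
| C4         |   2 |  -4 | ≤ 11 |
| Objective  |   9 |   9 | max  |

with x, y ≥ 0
Feasible point: (0, 1) satisfies every constraint, so the LP is feasible.
Direction d = (0, 1): for each constraint row a, a·d ≤ 0 —
  (1)(0) + (-1)(1) = -1 ≤ 0
  (2)(0) + (-3)(1) = -3 ≤ 0
  (-3)(0) + (-1)(1) = -1 ≤ 0
  (2)(0) + (-4)(1) = -4 ≤ 0
and d ≥ 0, so (0, 1) + t·d stays feasible for every t ≥ 0. Along this ray z = 9x + 9y changes by 9 per unit t, so z → +∞.

Unbounded — the objective can increase without bound over the feasible region.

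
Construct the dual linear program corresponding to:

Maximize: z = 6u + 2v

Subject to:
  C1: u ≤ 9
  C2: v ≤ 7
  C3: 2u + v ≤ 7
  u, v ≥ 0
Minimize: z = 9y1 + 7y2 + 7y3

Subject to:
  C1: -y1 - 2y3 ≤ -6
  C2: -y2 - y3 ≤ -2
  y1, y2, y3 ≥ 0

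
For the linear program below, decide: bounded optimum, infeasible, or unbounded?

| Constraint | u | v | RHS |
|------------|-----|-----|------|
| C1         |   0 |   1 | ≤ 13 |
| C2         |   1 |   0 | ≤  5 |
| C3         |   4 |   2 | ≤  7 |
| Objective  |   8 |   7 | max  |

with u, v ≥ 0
The point (0, 3.5) satisfies every constraint, so the LP is feasible; the constraints give u ≤ 5 and v ≤ 13, which with u, v ≥ 0 keep the feasible region inside a bounded box. A feasible, bounded LP attains a finite optimum at a vertex.

Evaluating z = 8u + 7v at each vertex:
  (0, 0): z = 0
  (1.75, 0): z = 14
  (0, 3.5): z = 24.5

Feasible with finite optimum z* = 24.5 at (0, 3.5).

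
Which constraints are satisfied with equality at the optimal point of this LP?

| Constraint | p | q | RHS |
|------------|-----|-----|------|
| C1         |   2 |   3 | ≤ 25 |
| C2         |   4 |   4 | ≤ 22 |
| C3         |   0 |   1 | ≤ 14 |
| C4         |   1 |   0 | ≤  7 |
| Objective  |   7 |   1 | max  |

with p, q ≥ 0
Optimal: p = 5.5, q = 0
Binding: C2, q ≥ 0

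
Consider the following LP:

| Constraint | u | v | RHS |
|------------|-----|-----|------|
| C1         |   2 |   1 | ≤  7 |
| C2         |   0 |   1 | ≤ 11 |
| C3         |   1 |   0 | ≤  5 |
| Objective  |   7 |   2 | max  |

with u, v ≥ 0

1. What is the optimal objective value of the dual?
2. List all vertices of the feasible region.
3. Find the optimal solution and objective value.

1. 24.5 (by strong duality, equal to the primal optimum)
2. (0, 0), (3.5, 0), (0, 7)
3. u = 3.5, v = 0, z = 24.5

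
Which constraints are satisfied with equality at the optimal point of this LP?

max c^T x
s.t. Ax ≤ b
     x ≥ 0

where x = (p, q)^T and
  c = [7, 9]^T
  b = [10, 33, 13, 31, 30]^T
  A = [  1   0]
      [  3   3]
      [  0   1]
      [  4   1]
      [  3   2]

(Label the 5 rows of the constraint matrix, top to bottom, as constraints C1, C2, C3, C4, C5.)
Optimal: p = 0, q = 11
Slack at optimum:
  C1: slack = 10
  C2: slack = 0 (binding)
  C3: slack = 2
  C4: slack = 20
  C5: slack = 8
  p ≥ 0: p = 0 (binding)
  q ≥ 0: q = 11
Binding constraints: C2, p ≥ 0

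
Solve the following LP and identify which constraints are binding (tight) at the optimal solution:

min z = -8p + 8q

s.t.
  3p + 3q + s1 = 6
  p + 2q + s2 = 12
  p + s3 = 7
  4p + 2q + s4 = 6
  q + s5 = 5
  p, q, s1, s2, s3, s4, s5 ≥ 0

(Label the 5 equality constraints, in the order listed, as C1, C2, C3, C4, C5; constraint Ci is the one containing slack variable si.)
Optimal: p = 1.5, q = 0
Slack at optimum:
  C1: slack = 1.5
  C2: slack = 10.5
  C3: slack = 5.5
  C4: slack = 0 (binding)
  C5: slack = 5
  p ≥ 0: p = 1.5
  q ≥ 0: q = 0 (binding)
Binding constraints: C4, q ≥ 0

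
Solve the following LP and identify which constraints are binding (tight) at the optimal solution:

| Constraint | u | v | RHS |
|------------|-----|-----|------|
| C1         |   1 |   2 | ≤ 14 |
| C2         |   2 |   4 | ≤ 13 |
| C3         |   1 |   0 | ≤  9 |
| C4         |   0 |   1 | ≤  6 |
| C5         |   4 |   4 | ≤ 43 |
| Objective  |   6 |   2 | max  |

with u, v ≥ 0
Optimal: u = 6.5, v = 0
Binding: C2, v ≥ 0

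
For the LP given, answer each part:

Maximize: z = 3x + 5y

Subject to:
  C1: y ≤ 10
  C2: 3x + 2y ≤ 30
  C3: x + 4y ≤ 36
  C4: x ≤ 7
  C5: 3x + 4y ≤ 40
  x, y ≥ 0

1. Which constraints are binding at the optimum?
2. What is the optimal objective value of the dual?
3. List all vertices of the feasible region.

1. C3, C5
2. 48.5 (by strong duality, equal to the primal optimum)
3. (0, 0), (7, 0), (7, 4.5), (6.667, 5), (2, 8.5), (0, 9)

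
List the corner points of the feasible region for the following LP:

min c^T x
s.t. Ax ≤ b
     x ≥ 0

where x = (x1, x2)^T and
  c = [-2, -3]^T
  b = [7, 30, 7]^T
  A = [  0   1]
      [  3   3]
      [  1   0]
Each vertex is the intersection of two constraint boundaries that also satisfies all remaining constraints:
  x1 = 0 and x2 = 0 → (0, 0)
  x1 = 7 and x2 = 0 → (7, 0)
  3x1 + 3x2 = 30 and x1 = 7 → (7, 3)
  x2 = 7 and 3x1 + 3x2 = 30 → (3, 7)
  x2 = 7 and x1 = 0 → (0, 7)

Vertices: (0, 0), (7, 0), (7, 3), (3, 7), (0, 7)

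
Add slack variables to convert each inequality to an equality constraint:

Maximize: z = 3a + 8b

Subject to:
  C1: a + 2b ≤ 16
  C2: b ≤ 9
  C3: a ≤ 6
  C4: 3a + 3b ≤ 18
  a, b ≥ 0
max z = 3a + 8b

s.t.
  a + 2b + s1 = 16
  b + s2 = 9
  a + s3 = 6
  3a + 3b + s4 = 18
  a, b, s1, s2, s3, s4 ≥ 0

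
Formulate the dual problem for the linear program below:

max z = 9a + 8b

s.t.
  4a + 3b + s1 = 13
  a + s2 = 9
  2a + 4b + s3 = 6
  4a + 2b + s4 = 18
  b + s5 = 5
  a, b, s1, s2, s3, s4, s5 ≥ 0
Minimize: z = 13y1 + 9y2 + 6y3 + 18y4 + 5y5

Subject to:
  C1: -4y1 - y2 - 2y3 - 4y4 ≤ -9
  C2: -3y1 - 4y3 - 2y4 - y5 ≤ -8
  y1, y2, y3, y4, y5 ≥ 0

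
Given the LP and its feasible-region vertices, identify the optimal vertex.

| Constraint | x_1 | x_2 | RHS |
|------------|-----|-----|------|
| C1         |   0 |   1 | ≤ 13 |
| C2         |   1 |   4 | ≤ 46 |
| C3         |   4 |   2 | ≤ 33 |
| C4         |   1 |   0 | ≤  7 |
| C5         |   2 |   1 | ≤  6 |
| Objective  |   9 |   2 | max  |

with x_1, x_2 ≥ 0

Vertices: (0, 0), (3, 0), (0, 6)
(3, 0) with z = 27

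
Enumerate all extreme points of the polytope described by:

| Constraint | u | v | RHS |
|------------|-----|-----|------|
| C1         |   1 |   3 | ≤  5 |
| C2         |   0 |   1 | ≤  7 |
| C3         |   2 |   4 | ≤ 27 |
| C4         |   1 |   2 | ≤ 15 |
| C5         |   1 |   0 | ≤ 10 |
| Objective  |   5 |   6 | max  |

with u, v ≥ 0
Each vertex is the intersection of two constraint boundaries that also satisfies all remaining constraints:
  u = 0 and v = 0 → (0, 0)
  u + 3v = 5 and v = 0 → (5, 0)
  u + 3v = 5 and u = 0 → (0, 1.667)

Vertices: (0, 0), (5, 0), (0, 1.667)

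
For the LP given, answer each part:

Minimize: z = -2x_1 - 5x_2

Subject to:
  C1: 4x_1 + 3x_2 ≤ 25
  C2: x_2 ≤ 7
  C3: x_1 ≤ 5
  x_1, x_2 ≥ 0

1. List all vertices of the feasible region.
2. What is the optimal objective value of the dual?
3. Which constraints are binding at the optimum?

1. (0, 0), (5, 0), (5, 1.667), (1, 7), (0, 7)
2. -37 (by strong duality, equal to the primal optimum)
3. C1, C2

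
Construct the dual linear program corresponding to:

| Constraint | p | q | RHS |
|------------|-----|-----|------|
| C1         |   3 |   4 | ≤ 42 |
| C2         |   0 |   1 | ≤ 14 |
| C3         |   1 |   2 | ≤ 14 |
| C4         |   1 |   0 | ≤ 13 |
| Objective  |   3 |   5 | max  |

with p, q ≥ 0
Minimize: z = 42y1 + 14y2 + 14y3 + 13y4

Subject to:
  C1: -3y1 - y3 - y4 ≤ -3
  C2: -4y1 - y2 - 2y3 ≤ -5
  y1, y2, y3, y4 ≥ 0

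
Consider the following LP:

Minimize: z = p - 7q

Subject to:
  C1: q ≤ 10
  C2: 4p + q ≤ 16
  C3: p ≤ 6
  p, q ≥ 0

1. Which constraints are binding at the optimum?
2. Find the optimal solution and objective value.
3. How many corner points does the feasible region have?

1. C1, p ≥ 0
2. p = 0, q = 10, z = -70
3. 4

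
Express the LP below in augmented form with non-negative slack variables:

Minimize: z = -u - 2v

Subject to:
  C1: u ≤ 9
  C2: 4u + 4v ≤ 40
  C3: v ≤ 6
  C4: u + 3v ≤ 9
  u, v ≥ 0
min z = -u - 2v

s.t.
  u + s1 = 9
  4u + 4v + s2 = 40
  v + s3 = 6
  u + 3v + s4 = 9
  u, v, s1, s2, s3, s4 ≥ 0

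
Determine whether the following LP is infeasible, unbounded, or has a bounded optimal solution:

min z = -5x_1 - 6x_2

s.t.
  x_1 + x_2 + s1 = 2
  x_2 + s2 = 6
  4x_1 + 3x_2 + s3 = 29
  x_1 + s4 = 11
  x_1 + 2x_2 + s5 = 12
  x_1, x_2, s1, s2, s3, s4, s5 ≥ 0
The point (0, 2) satisfies every constraint, so the LP is feasible; the constraints give x_1 ≤ 11 and x_2 ≤ 6, which with x_1, x_2 ≥ 0 keep the feasible region inside a bounded box. A feasible, bounded LP attains a finite optimum at a vertex.

The LP has an optimal solution: (0, 2) with z = -12.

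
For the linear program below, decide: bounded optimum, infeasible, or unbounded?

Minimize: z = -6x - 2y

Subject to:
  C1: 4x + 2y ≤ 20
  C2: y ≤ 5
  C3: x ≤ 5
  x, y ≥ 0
The point (5, 0) satisfies every constraint, so the LP is feasible; the constraints give x ≤ 5 and y ≤ 5, which with x, y ≥ 0 keep the feasible region inside a bounded box. A feasible, bounded LP attains a finite optimum at a vertex.

Bounded optimum: z* = -30 at (5, 0).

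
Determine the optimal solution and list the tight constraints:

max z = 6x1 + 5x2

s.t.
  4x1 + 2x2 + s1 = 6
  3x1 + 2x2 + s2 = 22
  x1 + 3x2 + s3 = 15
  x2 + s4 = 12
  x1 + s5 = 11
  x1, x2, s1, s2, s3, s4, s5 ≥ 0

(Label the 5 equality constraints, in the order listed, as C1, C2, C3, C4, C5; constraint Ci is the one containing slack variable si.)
Optimal: x1 = 0, x2 = 3
Slack at optimum:
  C1: slack = 0 (binding)
  C2: slack = 16
  C3: slack = 6
  C4: slack = 9
  C5: slack = 11
  x1 ≥ 0: x1 = 0 (binding)
  x2 ≥ 0: x2 = 3
Binding constraints: C1, x1 ≥ 0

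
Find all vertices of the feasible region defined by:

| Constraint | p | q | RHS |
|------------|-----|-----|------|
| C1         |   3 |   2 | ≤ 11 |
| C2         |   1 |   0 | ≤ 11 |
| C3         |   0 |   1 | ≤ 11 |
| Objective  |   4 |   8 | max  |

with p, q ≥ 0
Each vertex is the intersection of two constraint boundaries that also satisfies all remaining constraints:
  p = 0 and q = 0 → (0, 0)
  3p + 2q = 11 and q = 0 → (3.667, 0)
  3p + 2q = 11 and p = 0 → (0, 5.5)

Vertices: (0, 0), (3.667, 0), (0, 5.5)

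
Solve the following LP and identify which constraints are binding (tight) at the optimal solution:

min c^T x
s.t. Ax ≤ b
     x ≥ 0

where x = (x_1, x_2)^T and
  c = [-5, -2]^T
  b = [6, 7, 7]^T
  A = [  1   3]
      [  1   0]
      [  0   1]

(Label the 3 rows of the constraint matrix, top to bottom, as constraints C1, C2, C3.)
Optimal: x_1 = 6, x_2 = 0
Slack at optimum:
  C1: slack = 0 (binding)
  C2: slack = 1
  C3: slack = 7
  x_1 ≥ 0: x_1 = 6
  x_2 ≥ 0: x_2 = 0 (binding)
Binding constraints: C1, x_2 ≥ 0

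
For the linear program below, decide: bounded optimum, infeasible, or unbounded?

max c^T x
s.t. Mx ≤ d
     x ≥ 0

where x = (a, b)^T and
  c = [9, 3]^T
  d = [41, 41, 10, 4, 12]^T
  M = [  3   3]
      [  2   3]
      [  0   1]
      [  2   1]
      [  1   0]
The point (2, 0) satisfies every constraint, so the LP is feasible; the constraints give a ≤ 12 and b ≤ 10, which with a, b ≥ 0 keep the feasible region inside a bounded box. A feasible, bounded LP attains a finite optimum at a vertex.

Feasible with finite optimum z* = 18 at (2, 0).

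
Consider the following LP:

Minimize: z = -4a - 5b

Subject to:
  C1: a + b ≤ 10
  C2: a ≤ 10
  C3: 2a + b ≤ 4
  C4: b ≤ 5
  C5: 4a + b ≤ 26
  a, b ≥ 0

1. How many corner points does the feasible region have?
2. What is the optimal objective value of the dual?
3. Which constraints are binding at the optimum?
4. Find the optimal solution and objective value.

1. 3
2. -20 (by strong duality, equal to the primal optimum)
3. C3, a ≥ 0
4. a = 0, b = 4, z = -20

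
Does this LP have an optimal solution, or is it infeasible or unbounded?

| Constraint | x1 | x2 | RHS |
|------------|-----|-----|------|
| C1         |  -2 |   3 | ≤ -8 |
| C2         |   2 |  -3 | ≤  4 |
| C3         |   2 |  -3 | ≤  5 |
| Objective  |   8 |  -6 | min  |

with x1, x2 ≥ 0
C2 requires 2x1 - 3x2 ≤ 4, while C1 (-2x1 + 3x2 ≤ -8) is equivalent to 2x1 - 3x2 ≥ 8. Together they would need 8 ≤ 2x1 - 3x2 ≤ 4, which is impossible since 8 > 4. No point satisfies all constraints.

The feasible region is empty; the LP is infeasible.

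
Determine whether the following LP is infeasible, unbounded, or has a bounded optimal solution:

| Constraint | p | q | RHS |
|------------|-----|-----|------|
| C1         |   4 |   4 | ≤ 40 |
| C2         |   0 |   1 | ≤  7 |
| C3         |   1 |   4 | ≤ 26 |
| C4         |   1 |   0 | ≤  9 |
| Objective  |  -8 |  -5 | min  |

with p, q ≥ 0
The point (9, 1) satisfies every constraint, so the LP is feasible; the constraints give p ≤ 9 and q ≤ 7, which with p, q ≥ 0 keep the feasible region inside a bounded box. A feasible, bounded LP attains a finite optimum at a vertex.

Evaluating z = -8p - 5q at each vertex:
  (0, 0): z = 0
  (9, 0): z = -72
  (9, 1): z = -77
  (4.667, 5.333): z = -64
  (0, 6.5): z = -32.5

The LP has an optimal solution: (9, 1) with z = -77.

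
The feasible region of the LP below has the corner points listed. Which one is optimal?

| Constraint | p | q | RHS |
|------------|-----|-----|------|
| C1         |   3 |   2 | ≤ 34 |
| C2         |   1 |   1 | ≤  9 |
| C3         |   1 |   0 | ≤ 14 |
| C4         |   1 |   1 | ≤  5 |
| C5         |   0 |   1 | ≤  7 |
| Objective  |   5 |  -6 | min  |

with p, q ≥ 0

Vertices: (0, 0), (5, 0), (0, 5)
Evaluating z = 5p - 6q at each vertex:
  (0, 0): z = 0
  (5, 0): z = 25
  (0, 5): z = -30

The smallest value is z = -30, attained at (0, 5).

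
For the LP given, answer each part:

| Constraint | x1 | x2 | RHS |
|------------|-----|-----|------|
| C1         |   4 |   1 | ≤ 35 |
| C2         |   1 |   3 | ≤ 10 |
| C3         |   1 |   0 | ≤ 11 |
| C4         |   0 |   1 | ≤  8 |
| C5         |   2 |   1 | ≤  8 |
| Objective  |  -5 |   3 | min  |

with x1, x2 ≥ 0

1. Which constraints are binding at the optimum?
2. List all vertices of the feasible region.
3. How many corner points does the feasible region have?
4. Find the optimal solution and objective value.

1. C5, x2 ≥ 0
2. (0, 0), (4, 0), (2.8, 2.4), (0, 3.333)
3. 4
4. x1 = 4, x2 = 0, z = -20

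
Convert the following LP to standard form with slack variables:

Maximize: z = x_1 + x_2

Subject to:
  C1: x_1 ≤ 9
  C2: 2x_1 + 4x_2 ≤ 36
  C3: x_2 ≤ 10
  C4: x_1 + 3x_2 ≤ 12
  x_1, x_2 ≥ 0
max z = x_1 + x_2

s.t.
  x_1 + s1 = 9
  2x_1 + 4x_2 + s2 = 36
  x_2 + s3 = 10
  x_1 + 3x_2 + s4 = 12
  x_1, x_2, s1, s2, s3, s4 ≥ 0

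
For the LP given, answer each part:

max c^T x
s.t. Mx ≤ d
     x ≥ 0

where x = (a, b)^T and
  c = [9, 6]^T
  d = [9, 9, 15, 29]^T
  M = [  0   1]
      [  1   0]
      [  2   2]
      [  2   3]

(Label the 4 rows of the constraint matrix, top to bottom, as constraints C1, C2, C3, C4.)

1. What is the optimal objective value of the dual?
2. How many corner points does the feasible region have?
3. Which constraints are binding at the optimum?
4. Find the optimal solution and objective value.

1. 67.5 (by strong duality, equal to the primal optimum)
2. 3
3. C3, b ≥ 0
4. a = 7.5, b = 0, z = 67.5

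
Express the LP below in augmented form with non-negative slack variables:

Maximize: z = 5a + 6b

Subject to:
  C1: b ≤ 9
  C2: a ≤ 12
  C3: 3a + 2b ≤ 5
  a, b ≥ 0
max z = 5a + 6b

s.t.
  b + s1 = 9
  a + s2 = 12
  3a + 2b + s3 = 5
  a, b, s1, s2, s3 ≥ 0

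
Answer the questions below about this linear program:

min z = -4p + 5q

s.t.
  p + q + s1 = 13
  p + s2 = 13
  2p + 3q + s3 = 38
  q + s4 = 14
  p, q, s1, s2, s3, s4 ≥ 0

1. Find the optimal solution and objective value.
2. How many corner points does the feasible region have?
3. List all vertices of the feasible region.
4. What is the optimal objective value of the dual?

1. p = 13, q = 0, z = -52
2. 4
3. (0, 0), (13, 0), (1, 12), (0, 12.67)
4. -52 (by strong duality, equal to the primal optimum)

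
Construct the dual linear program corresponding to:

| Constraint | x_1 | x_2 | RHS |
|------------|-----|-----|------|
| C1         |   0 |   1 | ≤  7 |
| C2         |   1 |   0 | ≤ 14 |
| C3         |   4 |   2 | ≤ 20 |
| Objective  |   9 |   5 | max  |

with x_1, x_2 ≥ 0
Minimize: z = 7y1 + 14y2 + 20y3

Subject to:
  C1: -y2 - 4y3 ≤ -9
  C2: -y1 - 2y3 ≤ -5
  y1, y2, y3 ≥ 0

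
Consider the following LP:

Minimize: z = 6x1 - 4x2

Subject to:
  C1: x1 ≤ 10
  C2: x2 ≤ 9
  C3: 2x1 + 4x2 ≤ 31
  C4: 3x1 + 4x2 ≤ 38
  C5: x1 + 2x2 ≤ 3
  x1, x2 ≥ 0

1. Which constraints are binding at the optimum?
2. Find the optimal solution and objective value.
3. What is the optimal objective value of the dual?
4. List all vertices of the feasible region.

1. C5, x1 ≥ 0
2. x1 = 0, x2 = 1.5, z = -6
3. -6 (by strong duality, equal to the primal optimum)
4. (0, 0), (3, 0), (0, 1.5)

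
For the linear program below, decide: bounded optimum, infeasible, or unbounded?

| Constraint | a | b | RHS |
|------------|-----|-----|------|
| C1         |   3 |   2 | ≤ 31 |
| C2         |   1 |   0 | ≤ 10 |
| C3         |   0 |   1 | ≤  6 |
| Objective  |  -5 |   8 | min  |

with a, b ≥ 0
The point (10, 0) satisfies every constraint, so the LP is feasible; the constraints give a ≤ 10 and b ≤ 6, which with a, b ≥ 0 keep the feasible region inside a bounded box. A feasible, bounded LP attains a finite optimum at a vertex.

Evaluating z = -5a + 8b at each vertex:
  (0, 0): z = 0
  (10, 0): z = -50
  (10, 0.5): z = -46
  (6.333, 6): z = 16.33
  (0, 6): z = 48

Feasible with finite optimum z* = -50 at (10, 0).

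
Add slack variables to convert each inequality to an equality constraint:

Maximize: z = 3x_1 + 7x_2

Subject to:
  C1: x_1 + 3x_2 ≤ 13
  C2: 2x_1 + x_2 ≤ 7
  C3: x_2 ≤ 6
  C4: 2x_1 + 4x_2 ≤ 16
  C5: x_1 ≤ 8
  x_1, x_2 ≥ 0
max z = 3x_1 + 7x_2

s.t.
  x_1 + 3x_2 + s1 = 13
  2x_1 + x_2 + s2 = 7
  x_2 + s3 = 6
  2x_1 + 4x_2 + s4 = 16
  x_1 + s5 = 8
  x_1, x_2, s1, s2, s3, s4, s5 ≥ 0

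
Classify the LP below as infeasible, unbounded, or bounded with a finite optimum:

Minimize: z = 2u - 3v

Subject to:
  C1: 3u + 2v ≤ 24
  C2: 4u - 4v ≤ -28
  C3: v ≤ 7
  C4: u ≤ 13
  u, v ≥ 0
The point (0, 7) satisfies every constraint, so the LP is feasible; the constraints give u ≤ 13 and v ≤ 7, which with u, v ≥ 0 keep the feasible region inside a bounded box. A feasible, bounded LP attains a finite optimum at a vertex.

Evaluating z = 2u - 3v at each vertex:
  (0, 7): z = -21

The LP has an optimal solution: (0, 7) with z = -21.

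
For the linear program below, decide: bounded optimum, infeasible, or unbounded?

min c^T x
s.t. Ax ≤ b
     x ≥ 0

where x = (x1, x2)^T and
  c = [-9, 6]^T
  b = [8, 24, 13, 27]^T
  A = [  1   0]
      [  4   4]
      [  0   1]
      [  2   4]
The point (6, 0) satisfies every constraint, so the LP is feasible; the constraints give x1 ≤ 8 and x2 ≤ 13, which with x1, x2 ≥ 0 keep the feasible region inside a bounded box. A feasible, bounded LP attains a finite optimum at a vertex.

Evaluating z = -9x1 + 6x2 at each vertex:
  (0, 0): z = 0
  (6, 0): z = -54
  (0, 6): z = 36

Feasible with finite optimum z* = -54 at (6, 0).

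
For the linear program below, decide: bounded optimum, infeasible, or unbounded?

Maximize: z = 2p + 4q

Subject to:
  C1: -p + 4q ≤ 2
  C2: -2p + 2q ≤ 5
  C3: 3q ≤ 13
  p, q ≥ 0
Feasible point: (0, 0) satisfies every constraint, so the LP is feasible.
Direction d = (1, 0): for each constraint row a, a·d ≤ 0 —
  (-1)(1) + (4)(0) = -1 ≤ 0
  (-2)(1) + (2)(0) = -2 ≤ 0
  (0)(1) + (3)(0) = 0 ≤ 0
and d ≥ 0, so (0, 0) + t·d stays feasible for every t ≥ 0. Along this ray z = 2p + 4q changes by 2 per unit t, so z → +∞.

Unbounded — the objective can increase without bound over the feasible region.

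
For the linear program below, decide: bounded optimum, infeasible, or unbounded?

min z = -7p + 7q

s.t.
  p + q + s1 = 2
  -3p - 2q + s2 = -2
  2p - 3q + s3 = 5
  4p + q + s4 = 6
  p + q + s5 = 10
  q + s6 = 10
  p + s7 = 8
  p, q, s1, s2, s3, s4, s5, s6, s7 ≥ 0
The point (1.5, 0) satisfies every constraint, so the LP is feasible; the constraints give p ≤ 8 and q ≤ 10, which with p, q ≥ 0 keep the feasible region inside a bounded box. A feasible, bounded LP attains a finite optimum at a vertex.

Bounded optimum: z* = -10.5 at (1.5, 0).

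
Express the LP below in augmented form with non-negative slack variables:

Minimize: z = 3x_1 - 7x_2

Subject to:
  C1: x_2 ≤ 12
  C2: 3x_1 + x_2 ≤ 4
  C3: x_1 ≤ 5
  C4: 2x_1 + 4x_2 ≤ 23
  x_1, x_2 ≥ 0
min z = 3x_1 - 7x_2

s.t.
  x_2 + s1 = 12
  3x_1 + x_2 + s2 = 4
  x_1 + s3 = 5
  2x_1 + 4x_2 + s4 = 23
  x_1, x_2, s1, s2, s3, s4 ≥ 0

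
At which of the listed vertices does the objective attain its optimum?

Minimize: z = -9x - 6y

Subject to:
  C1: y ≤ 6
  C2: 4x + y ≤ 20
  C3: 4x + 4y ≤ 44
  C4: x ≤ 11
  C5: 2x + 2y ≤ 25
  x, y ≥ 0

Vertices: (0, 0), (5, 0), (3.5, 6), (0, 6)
Evaluating z = -9x - 6y at each vertex:
  (0, 0): z = 0
  (5, 0): z = -45
  (3.5, 6): z = -67.5
  (0, 6): z = -36

The smallest value is z = -67.5, attained at (3.5, 6).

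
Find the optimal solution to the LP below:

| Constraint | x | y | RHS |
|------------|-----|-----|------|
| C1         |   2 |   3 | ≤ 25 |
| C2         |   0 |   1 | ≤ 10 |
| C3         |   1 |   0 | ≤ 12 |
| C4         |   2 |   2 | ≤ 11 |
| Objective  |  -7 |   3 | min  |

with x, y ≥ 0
x = 5.5, y = 0, z = -38.5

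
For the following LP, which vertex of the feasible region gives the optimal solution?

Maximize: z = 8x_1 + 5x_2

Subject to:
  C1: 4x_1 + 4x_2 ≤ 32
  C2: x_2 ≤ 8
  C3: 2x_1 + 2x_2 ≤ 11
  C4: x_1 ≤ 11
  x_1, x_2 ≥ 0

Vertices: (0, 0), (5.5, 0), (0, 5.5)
(5.5, 0) with z = 44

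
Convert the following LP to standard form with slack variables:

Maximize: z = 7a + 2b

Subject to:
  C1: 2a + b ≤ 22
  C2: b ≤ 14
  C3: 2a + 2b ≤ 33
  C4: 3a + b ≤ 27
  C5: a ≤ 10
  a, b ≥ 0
max z = 7a + 2b

s.t.
  2a + b + s1 = 22
  b + s2 = 14
  2a + 2b + s3 = 33
  3a + b + s4 = 27
  a + s5 = 10
  a, b, s1, s2, s3, s4, s5 ≥ 0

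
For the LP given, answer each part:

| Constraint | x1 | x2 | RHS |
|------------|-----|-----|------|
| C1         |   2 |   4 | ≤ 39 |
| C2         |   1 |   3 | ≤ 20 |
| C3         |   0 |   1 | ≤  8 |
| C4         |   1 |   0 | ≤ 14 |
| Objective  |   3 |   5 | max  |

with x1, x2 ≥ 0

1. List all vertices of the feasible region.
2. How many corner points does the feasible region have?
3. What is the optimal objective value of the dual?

1. (0, 0), (14, 0), (14, 2), (0, 6.667)
2. 4
3. 52 (by strong duality, equal to the primal optimum)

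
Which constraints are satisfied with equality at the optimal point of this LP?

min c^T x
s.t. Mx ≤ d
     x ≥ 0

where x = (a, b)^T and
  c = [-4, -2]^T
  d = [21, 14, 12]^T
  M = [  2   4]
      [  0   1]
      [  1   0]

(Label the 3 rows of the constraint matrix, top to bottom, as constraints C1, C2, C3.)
Optimal: a = 10.5, b = 0
Binding: C1, b ≥ 0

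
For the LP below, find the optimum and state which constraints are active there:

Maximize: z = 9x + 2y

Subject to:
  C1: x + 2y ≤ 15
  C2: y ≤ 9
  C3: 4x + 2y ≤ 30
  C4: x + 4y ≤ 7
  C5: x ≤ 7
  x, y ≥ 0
Optimal: x = 7, y = 0
Binding: C4, C5, y ≥ 0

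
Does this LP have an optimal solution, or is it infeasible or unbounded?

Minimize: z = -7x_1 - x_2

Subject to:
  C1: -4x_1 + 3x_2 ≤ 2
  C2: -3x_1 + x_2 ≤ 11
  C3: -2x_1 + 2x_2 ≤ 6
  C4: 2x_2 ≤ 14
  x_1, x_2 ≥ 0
Feasible point: (0, 0) satisfies every constraint, so the LP is feasible.
Direction d = (1, 0): for each constraint row a, a·d ≤ 0 —
  (-4)(1) + (3)(0) = -4 ≤ 0
  (-3)(1) + (1)(0) = -3 ≤ 0
  (-2)(1) + (2)(0) = -2 ≤ 0
  (0)(1) + (2)(0) = 0 ≤ 0
and d ≥ 0, so (0, 0) + t·d stays feasible for every t ≥ 0. Along this ray z = -7x_1 - x_2 changes by -7 per unit t, so z → −∞.

The LP is unbounded; z can be made arbitrarily small.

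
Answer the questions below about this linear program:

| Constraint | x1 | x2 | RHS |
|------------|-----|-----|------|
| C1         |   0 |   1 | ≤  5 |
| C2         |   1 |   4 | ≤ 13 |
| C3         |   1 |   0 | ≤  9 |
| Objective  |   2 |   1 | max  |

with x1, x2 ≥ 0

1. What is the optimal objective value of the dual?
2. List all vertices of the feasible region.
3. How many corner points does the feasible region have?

1. 19 (by strong duality, equal to the primal optimum)
2. (0, 0), (9, 0), (9, 1), (0, 3.25)
3. 4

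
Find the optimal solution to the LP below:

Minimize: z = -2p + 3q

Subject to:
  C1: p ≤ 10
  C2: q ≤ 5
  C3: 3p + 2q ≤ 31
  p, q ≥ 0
Each vertex is the intersection of two constraint boundaries that also satisfies all remaining constraints:
  p = 0 and q = 0 → (0, 0)
  p = 10 and q = 0 → (10, 0)
  p = 10 and 3p + 2q = 31 → (10, 0.5)
  q = 5 and 3p + 2q = 31 → (7, 5)
  q = 5 and p = 0 → (0, 5)

Evaluating z = -2p + 3q at each vertex:
  (0, 0): z = 0
  (10, 0): z = -20
  (10, 0.5): z = -18.5
  (7, 5): z = 1
  (0, 5): z = 15

The minimum is at (10, 0) with z = -20.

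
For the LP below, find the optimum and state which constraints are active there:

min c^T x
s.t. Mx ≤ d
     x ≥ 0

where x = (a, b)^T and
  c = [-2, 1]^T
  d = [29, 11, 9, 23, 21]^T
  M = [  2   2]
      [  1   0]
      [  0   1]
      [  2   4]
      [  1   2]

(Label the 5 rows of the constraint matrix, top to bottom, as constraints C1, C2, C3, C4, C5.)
Optimal: a = 11, b = 0
Slack at optimum:
  C1: slack = 7
  C2: slack = 0 (binding)
  C3: slack = 9
  C4: slack = 1
  C5: slack = 10
  a ≥ 0: a = 11
  b ≥ 0: b = 0 (binding)
Binding constraints: C2, b ≥ 0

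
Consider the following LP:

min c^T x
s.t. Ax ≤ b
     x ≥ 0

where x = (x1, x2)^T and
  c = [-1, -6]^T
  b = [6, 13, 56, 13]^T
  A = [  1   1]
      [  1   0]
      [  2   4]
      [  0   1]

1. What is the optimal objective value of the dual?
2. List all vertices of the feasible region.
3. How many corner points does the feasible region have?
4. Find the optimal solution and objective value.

1. -36 (by strong duality, equal to the primal optimum)
2. (0, 0), (6, 0), (0, 6)
3. 3
4. x1 = 0, x2 = 6, z = -36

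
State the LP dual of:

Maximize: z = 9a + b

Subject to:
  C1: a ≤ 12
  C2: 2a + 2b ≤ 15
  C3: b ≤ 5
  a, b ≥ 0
Minimize: z = 12y1 + 15y2 + 5y3

Subject to:
  C1: -y1 - 2y2 ≤ -9
  C2: -2y2 - y3 ≤ -1
  y1, y2, y3 ≥ 0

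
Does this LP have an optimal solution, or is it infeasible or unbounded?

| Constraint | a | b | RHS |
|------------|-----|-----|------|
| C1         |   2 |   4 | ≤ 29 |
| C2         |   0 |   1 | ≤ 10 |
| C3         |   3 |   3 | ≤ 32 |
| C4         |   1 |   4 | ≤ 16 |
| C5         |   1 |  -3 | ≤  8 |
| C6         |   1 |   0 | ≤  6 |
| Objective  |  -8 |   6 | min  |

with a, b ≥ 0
The point (6, 0) satisfies every constraint, so the LP is feasible; the constraints give a ≤ 6 and b ≤ 10, which with a, b ≥ 0 keep the feasible region inside a bounded box. A feasible, bounded LP attains a finite optimum at a vertex.

Evaluating z = -8a + 6b at each vertex:
  (0, 0): z = 0
  (6, 0): z = -48
  (6, 2.5): z = -33
  (0, 4): z = 24

Bounded optimum: z* = -48 at (6, 0).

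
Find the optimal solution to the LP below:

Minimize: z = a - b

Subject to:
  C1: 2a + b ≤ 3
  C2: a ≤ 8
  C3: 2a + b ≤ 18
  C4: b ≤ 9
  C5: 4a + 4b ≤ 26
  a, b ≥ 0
Each vertex is the intersection of two constraint boundaries that also satisfies all remaining constraints:
  a = 0 and b = 0 → (0, 0)
  2a + b = 3 and b = 0 → (1.5, 0)
  2a + b = 3 and a = 0 → (0, 3)

Evaluating z = a - b at each vertex:
  (0, 0): z = 0
  (1.5, 0): z = 1.5
  (0, 3): z = -3

The minimum is at (0, 3) with z = -3.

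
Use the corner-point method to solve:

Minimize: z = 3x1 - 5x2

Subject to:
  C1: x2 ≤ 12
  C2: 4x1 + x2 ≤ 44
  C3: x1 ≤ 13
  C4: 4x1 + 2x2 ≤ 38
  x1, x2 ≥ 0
x1 = 0, x2 = 12, z = -60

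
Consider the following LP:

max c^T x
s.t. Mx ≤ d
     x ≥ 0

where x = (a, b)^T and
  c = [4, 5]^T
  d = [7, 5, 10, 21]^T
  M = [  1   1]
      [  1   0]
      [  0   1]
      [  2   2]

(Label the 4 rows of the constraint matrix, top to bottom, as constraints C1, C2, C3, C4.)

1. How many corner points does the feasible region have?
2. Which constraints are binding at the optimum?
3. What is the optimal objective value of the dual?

1. 4
2. C1, a ≥ 0
3. 35 (by strong duality, equal to the primal optimum)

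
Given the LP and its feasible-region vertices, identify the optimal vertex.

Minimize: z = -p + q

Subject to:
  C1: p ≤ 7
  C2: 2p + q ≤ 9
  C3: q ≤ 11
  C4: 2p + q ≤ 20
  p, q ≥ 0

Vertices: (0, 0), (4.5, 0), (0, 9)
Evaluating z = -p + q at each vertex:
  (0, 0): z = 0
  (4.5, 0): z = -4.5
  (0, 9): z = 9

The smallest value is z = -4.5, attained at (4.5, 0).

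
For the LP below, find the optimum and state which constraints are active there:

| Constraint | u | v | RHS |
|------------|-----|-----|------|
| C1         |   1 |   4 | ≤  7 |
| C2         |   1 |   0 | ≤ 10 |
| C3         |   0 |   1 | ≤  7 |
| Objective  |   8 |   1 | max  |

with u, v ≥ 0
Optimal: u = 7, v = 0
Slack at optimum:
  C1: slack = 0 (binding)
  C2: slack = 3
  C3: slack = 7
  u ≥ 0: u = 7
  v ≥ 0: v = 0 (binding)
Binding constraints: C1, v ≥ 0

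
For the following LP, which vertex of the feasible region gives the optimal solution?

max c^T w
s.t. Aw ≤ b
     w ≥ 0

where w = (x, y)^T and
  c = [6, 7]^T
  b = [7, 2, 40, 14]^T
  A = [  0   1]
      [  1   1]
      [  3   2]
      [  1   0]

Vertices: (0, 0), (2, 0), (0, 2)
Evaluating z = 6x + 7y at each vertex:
  (0, 0): z = 0
  (2, 0): z = 12
  (0, 2): z = 14

The largest value is z = 14, attained at (0, 2).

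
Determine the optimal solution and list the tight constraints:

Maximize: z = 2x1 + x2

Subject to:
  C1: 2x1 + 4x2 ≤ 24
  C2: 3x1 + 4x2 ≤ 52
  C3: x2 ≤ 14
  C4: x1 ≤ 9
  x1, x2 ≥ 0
Optimal: x1 = 9, x2 = 1.5
Binding: C1, C4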